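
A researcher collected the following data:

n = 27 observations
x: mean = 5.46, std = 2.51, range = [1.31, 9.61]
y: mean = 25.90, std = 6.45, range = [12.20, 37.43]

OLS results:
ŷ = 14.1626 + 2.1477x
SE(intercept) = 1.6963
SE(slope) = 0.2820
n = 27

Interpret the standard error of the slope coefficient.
SE(slope) = 0.2820 measures the uncertainty in the estimated slope. The coefficient is estimated precisely (SE/|β̂₁| = 13.1%).

SE(β̂₁) = 0.2820 says: if we drew many samples of n = 27 from the same population and refit each time, the fitted slopes would scatter with a standard deviation of roughly 0.2820 around the true β₁.

Relative precision:
- SE / |β̂₁| = 0.2820 / 2.1477 = 13.1%
- Rule of thumb (under 20%: precise; 20% to under 50%: moderately precise; 50% or more: imprecise) → precise

Link to interval estimation: a confidence interval for β₁ is β̂₁ ± t* × 0.2820, so SE sets the half-width per unit of t*.

What drives SE(β̂₁): more residual scatter → larger SE; larger n (here n = 27) → smaller SE.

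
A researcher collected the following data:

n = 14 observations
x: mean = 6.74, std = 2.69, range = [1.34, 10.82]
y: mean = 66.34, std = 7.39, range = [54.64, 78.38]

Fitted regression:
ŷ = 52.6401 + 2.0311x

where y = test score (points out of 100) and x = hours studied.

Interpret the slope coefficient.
For each additional hour of study time, predicted test score increases by approximately 2.0311 points.

The slope β₁ = 2.0311 gives the rate at which the fitted test score changes with study time.

Interpretation:
- Study time up by 1 hour → predicted test score increases by 2.0311 points
- This is a linear approximation: the same per-unit change is assumed across the whole observed x range

(β₀ = 52.6401 is the fitted value at x = 0 and is not part of the slope interpretation.)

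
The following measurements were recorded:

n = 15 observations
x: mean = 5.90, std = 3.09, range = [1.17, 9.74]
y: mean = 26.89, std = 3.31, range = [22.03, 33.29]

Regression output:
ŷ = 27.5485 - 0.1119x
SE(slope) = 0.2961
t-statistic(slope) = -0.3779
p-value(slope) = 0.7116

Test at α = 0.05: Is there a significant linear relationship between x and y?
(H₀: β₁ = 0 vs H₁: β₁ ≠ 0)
p-value = 0.7116 ≥ α = 0.05, so we fail to reject H₀. The relationship is not significant.

Hypothesis test for the slope coefficient:

H₀: β₁ = 0 (no linear relationship)
H₁: β₁ ≠ 0 (linear relationship exists)

Test statistic: t = β̂₁ / SE(β̂₁) = -0.1119 / 0.2961 = -0.3779

The p-value (0.7116) is the probability, under H₀, of a t-statistic at least as extreme as |t| = 0.3779 (two-sided, df = n − 2 = 13).

Decision rule: reject H₀ if p-value < α.
p-value = 0.7116 ≥ α = 0.05 → fail to reject H₀.

There is not sufficient evidence at the 5% significance level to conclude that a linear relationship exists between x and y.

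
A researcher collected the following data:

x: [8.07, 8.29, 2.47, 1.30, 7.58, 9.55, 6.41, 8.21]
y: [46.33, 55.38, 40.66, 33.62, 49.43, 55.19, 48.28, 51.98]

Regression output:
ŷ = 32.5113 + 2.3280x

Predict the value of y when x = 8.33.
ŷ = 51.9035

Plug x = 8.33 into the fitted line:

ŷ = 32.5113 + 2.3280 × 8.33
ŷ = 32.5113 + 19.3922
ŷ = 51.9035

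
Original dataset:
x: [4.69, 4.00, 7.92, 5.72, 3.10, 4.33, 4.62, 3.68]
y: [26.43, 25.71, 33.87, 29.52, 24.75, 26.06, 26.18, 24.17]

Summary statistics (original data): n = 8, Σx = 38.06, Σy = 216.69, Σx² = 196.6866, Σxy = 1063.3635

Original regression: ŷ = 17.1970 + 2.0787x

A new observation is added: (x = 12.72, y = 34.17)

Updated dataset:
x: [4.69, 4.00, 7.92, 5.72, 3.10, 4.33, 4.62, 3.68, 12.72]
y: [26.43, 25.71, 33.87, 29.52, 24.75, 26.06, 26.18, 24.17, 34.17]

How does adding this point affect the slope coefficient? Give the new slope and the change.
Adding the point moves β₁ from 2.0787 to 1.1476, i.e. it decreases by 0.9311 (-44.8%).

The new point has HIGH LEVERAGE: x = 12.72 is far from the original mean x̄ = 38.06/8 ≈ 4.76 (original range [3.10, 7.92]).

Step 1: Update the sums with the new point (n goes from 8 to 9)
Σx  = 38.06 + 12.72 = 50.78
Σy  = 216.69 + 34.17 = 250.86
Σx² = 196.6866 + 12.72² = 196.6866 + 161.7984 = 358.4850
Σxy = 1063.3635 + 12.72×34.17 = 1063.3635 + 434.6424 = 1498.0059

Step 2: Recompute the slope with b₁ = (nΣxy − ΣxΣy) / (nΣx² − (Σx)²)
Numerator   = 9×1498.0059 − 50.78×250.86 = 13482.0531 − 12738.6708 = 743.3823
Denominator = 9×358.4850 − 50.78² = 3226.3650 − 2578.6084 = 647.7566
b₁(new) = 743.3823 / 647.7566 = 1.1476

(Same formula on the original sums: (8×1063.3635 − 38.06×216.69) / (8×196.6866 − 38.06²) = 259.6866 / 124.9292 = 2.0787, matching the given fit.)

Step 3: Change in slope
Δβ₁ = 1.1476 − 2.0787 = -0.9311
Relative change = -0.9311 / 2.0787 × 100% = -44.8%
→ the slope decreases when the point is added.

Because the point sits below the extension of the original line at a high-leverage x, it tilts the fit down.
In practice: check such a point for data-entry or measurement error.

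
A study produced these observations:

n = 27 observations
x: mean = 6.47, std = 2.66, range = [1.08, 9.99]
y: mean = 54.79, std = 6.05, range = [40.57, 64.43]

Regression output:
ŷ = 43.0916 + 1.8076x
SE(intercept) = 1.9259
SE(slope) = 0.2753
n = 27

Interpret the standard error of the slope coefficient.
SE(slope) = 0.2753 measures the uncertainty in the estimated slope. The coefficient is estimated precisely (SE/|β̂₁| = 15.2%).

SE(β̂₁) = 0.2753 says: if we drew many samples of n = 27 from the same population and refit each time, the fitted slopes would scatter with a standard deviation of roughly 0.2753 around the true β₁.

Relative precision:
- SE / |β̂₁| = 0.2753 / 1.8076 = 15.2%
- Rule of thumb (under 20%: precise; 20% to under 50%: moderately precise; 50% or more: imprecise) → precise

Link to interval estimation: a confidence interval for β₁ is β̂₁ ± t* × 0.2753, so SE sets the half-width per unit of t*.

What drives SE(β̂₁): wider spread of x values → smaller SE; more residual scatter → larger SE; larger n (here n = 27) → smaller SE.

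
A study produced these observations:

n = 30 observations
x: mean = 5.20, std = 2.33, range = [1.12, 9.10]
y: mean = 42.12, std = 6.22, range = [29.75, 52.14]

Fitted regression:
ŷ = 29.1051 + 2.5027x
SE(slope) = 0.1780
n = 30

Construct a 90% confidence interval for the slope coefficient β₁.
The 90% CI for β₁ is (2.1999, 2.8055)

Confidence interval for the slope:

The 90% CI for β₁ is: β̂₁ ± t*(α/2, n-2) × SE(β̂₁)

Step 1: Find critical t-value
- Confidence level = 0.9
- Degrees of freedom = n - 2 = 30 - 2 = 28
- t*(α/2, 28) = 1.7011

Step 2: Calculate margin of error
Margin = 1.7011 × 0.1780 = 0.3028

Step 3: Construct interval
CI = 2.5027 ± 0.3028
CI = (2.1999, 2.8055)

Interpretation: intervals built this way capture the true β₁ in 90% of repeated samples; here the plausible range for the per-unit effect of x on y is 2.1999 to 2.8055.
Both endpoints are positive, so the data support a genuinely positive slope at this confidence level.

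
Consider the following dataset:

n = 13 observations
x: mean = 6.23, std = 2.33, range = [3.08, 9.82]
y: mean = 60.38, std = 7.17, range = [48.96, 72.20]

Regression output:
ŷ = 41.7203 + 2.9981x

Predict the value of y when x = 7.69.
ŷ = 64.7757

x = 7.69 lies inside the observed range [3.08, 9.82], so the fitted equation applies directly:

ŷ = 41.7203 + 2.9981 × 7.69
ŷ = 41.7203 + 23.0554
ŷ = 64.7757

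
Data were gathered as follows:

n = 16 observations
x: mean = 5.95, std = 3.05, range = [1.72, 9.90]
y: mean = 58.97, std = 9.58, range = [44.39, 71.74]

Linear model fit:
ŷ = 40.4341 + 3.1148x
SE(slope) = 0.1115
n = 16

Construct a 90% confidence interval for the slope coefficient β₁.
The 90% CI for β₁ is (2.9184, 3.3112)

Confidence interval for the slope:

The 90% CI for β₁ is: β̂₁ ± t*(α/2, n-2) × SE(β̂₁)

Step 1: Find critical t-value
- Confidence level = 0.9
- Degrees of freedom = n - 2 = 16 - 2 = 14
- t*(α/2, 14) = 1.7613

Step 2: Calculate margin of error
Margin = 1.7613 × 0.1115 = 0.1964

Step 3: Construct interval
CI = 3.1148 ± 0.1964
CI = (2.9184, 3.3112)

Interpretation: intervals built this way capture the true β₁ in 90% of repeated samples; here the plausible range for the per-unit effect of x on y is 2.9184 to 3.3112.
The interval does not include 0, suggesting a significant linear relationship.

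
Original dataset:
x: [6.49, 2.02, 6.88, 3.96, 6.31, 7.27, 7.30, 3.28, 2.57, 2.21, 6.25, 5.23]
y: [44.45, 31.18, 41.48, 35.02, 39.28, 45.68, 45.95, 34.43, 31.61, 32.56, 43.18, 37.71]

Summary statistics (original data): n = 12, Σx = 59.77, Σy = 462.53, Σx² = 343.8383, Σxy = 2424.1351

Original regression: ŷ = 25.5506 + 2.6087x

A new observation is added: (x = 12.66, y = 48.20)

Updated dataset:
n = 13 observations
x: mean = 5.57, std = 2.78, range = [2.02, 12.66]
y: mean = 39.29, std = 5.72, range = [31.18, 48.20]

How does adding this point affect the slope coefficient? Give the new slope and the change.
New slope β₁ = 1.8773 versus 2.6087 before: a change of -0.7314 (-28.0%).

The new point has HIGH LEVERAGE: x = 12.66 is far from the original mean x̄ = 59.77/12 ≈ 4.98 (original range [2.02, 7.30]).

Step 1: Update the sums with the new point (n goes from 12 to 13)
Σx  = 59.77 + 12.66 = 72.43
Σy  = 462.53 + 48.20 = 510.73
Σx² = 343.8383 + 12.66² = 343.8383 + 160.2756 = 504.1139
Σxy = 2424.1351 + 12.66×48.20 = 2424.1351 + 610.2120 = 3034.3471

Step 2: Recompute the slope with b₁ = (nΣxy − ΣxΣy) / (nΣx² − (Σx)²)
Numerator   = 13×3034.3471 − 72.43×510.73 = 39446.5123 − 36992.1739 = 2454.3384
Denominator = 13×504.1139 − 72.43² = 6553.4807 − 5246.1049 = 1307.3758
b₁(new) = 2454.3384 / 1307.3758 = 1.8773

(Same formula on the original sums: (12×2424.1351 − 59.77×462.53) / (12×343.8383 − 59.77²) = 1444.2031 / 553.6067 = 2.6087, matching the given fit.)

Step 3: Change in slope
Δβ₁ = 1.8773 − 2.6087 = -0.7314
Relative change = -0.7314 / 2.6087 × 100% = -28.0%
→ the slope decreases when the point is added.

Because the point sits below the extension of the original line at a high-leverage x, it tilts the fit down.
In practice: examine leverage (hᵢ) and Cook's distance rather than deleting it automatically; investigate whether it comes from the same population as the rest of the sample.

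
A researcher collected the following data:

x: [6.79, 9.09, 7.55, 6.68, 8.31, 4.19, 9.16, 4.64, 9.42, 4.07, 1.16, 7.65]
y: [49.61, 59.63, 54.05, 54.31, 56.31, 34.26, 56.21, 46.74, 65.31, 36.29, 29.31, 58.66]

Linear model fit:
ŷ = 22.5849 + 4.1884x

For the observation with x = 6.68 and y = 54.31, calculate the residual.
Residual = 3.7466

The residual is the difference between the actual value and the predicted value:

Residual = y - ŷ

Step 1: Calculate predicted value
ŷ = 22.5849 + 4.1884 × 6.68
ŷ = 50.5634

Step 2: Calculate residual
Residual = 54.31 - 50.5634
Residual = 3.7466

Interpretation: the model underestimates the actual value by 3.7466 at this point (positive residual → observation lies above the fitted line).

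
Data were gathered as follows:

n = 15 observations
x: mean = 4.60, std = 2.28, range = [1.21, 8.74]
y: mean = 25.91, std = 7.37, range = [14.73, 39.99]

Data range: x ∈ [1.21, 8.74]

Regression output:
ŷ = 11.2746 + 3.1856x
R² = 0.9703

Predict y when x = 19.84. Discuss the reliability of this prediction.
ŷ = 74.4769, but this is extrapolation (above the data range [1.21, 8.74]) and may be unreliable.

Prediction calculation:
ŷ = 11.2746 + 3.1856 × 19.84
ŷ = 74.4769

Reliability:
- Data range: x ∈ [1.21, 8.74]
- Prediction point: x = 19.84 is 11.10 units above the observed range → this is EXTRAPOLATION, not interpolation

Why that matters here:
- There are no observations near this x to validate the fitted line there
- The standard error of prediction grows with (x − x̄)², and x = 19.84 is far from x̄ = 4.60
- The linear relationship may not hold outside the observed range

The R² = 0.9703 only validates the fit within [1.21, 8.74]; treat ŷ = 74.4769 with caution.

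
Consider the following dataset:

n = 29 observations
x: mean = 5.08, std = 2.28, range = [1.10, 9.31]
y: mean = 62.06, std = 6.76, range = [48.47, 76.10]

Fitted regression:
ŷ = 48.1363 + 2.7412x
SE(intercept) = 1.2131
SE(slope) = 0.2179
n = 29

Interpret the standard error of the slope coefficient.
SE(slope) = 0.2179 measures the uncertainty in the estimated slope. The coefficient is estimated precisely (SE/|β̂₁| = 7.9%).

SE(β̂₁) = 0.2179 says: if we drew many samples of n = 29 from the same population and refit each time, the fitted slopes would scatter with a standard deviation of roughly 0.2179 around the true β₁.

Relative precision:
- SE / |β̂₁| = 0.2179 / 2.7412 = 7.9%
- Rule of thumb (under 20%: precise; 20% to under 50%: moderately precise; 50% or more: imprecise) → precise

Link to interval estimation: a confidence interval for β₁ is β̂₁ ± t* × 0.2179, so SE sets the half-width per unit of t*.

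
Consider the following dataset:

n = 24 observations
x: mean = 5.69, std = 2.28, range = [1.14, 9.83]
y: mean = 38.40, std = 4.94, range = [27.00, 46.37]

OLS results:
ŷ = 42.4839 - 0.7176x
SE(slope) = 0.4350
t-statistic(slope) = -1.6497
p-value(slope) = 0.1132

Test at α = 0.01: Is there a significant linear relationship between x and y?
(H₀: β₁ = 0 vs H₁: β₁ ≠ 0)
p-value = 0.1132 ≥ α = 0.01, so we fail to reject H₀. The relationship is not significant.

Hypothesis test for the slope coefficient:

H₀: β₁ = 0 (no linear relationship)
H₁: β₁ ≠ 0 (linear relationship exists)

Test statistic: t = β̂₁ / SE(β̂₁) = -0.7176 / 0.4350 = -1.6497

p = 0.1132: how often a slope estimate this far from 0 (in SE units) would arise by chance if β₁ were truly 0.

Decision rule: reject H₀ if p-value < α.
p-value = 0.1132 ≥ α = 0.01 → fail to reject H₀.

At α = 0.01 the data do not provide convincing evidence of a nonzero slope.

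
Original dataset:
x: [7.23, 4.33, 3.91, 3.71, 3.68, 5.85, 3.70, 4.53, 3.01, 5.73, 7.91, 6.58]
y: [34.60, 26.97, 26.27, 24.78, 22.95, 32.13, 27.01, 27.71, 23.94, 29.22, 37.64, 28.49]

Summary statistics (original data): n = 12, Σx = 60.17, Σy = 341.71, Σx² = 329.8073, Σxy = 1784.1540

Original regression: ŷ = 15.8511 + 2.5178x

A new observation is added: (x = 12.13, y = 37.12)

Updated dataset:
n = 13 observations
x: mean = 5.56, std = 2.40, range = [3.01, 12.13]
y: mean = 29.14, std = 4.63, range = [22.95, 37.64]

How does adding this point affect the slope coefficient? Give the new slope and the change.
New slope β₁ = 1.7041 versus 2.5178 before: a change of -0.8137 (-32.3%).

The new point has HIGH LEVERAGE: x = 12.13 is far from the original mean x̄ = 60.17/12 ≈ 5.01 (original range [3.01, 7.91]).

Step 1: Update the sums with the new point (n goes from 12 to 13)
Σx  = 60.17 + 12.13 = 72.30
Σy  = 341.71 + 37.12 = 378.83
Σx² = 329.8073 + 12.13² = 329.8073 + 147.1369 = 476.9442
Σxy = 1784.1540 + 12.13×37.12 = 1784.1540 + 450.2656 = 2234.4196

Step 2: Recompute the slope with b₁ = (nΣxy − ΣxΣy) / (nΣx² − (Σx)²)
Numerator   = 13×2234.4196 − 72.30×378.83 = 29047.4548 − 27389.4090 = 1658.0458
Denominator = 13×476.9442 − 72.30² = 6200.2746 − 5227.2900 = 972.9846
b₁(new) = 1658.0458 / 972.9846 = 1.7041

(Same formula on the original sums: (12×1784.1540 − 60.17×341.71) / (12×329.8073 − 60.17²) = 849.1573 / 337.2587 = 2.5178, matching the given fit.)

Step 3: Change in slope
Δβ₁ = 1.7041 − 2.5178 = -0.8137
Relative change = -0.8137 / 2.5178 × 100% = -32.3%
→ the slope decreases when the point is added.

A high-leverage point only changes the slope if it is off the original line; here y = 37.12 is below the original trend, so the slope decreases.
In practice: investigate whether it comes from the same population as the rest of the sample; examine leverage (hᵢ) and Cook's distance rather than deleting it automatically.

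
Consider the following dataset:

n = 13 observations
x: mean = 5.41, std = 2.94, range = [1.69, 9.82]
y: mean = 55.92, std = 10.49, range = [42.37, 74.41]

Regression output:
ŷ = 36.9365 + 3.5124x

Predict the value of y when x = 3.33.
ŷ = 48.6328

To predict y for x = 3.33, substitute into the regression equation:

ŷ = 36.9365 + 3.5124 × 3.33
ŷ = 36.9365 + 11.6963
ŷ = 48.6328

This is the fitted mean response at that x — an individual observation would come with a wider prediction interval.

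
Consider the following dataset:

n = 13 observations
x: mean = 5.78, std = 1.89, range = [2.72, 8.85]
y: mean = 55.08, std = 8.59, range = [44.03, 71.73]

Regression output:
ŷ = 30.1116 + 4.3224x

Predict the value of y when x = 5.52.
ŷ = 53.9712

Plug x = 5.52 into the fitted line:

ŷ = 30.1116 + 4.3224 × 5.52
ŷ = 30.1116 + 23.8596
ŷ = 53.9712

This is the fitted mean response at that x — an individual observation would come with a wider prediction interval.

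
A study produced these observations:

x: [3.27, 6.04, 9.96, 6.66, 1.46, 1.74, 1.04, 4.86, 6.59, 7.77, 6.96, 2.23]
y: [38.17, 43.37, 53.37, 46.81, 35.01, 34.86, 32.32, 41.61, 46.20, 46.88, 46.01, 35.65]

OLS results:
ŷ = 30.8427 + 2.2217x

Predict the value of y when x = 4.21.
ŷ = 40.1961

x = 4.21 lies inside the observed range [1.04, 9.96], so the fitted equation applies directly:

ŷ = 30.8427 + 2.2217 × 4.21
ŷ = 30.8427 + 9.3534
ŷ = 40.1961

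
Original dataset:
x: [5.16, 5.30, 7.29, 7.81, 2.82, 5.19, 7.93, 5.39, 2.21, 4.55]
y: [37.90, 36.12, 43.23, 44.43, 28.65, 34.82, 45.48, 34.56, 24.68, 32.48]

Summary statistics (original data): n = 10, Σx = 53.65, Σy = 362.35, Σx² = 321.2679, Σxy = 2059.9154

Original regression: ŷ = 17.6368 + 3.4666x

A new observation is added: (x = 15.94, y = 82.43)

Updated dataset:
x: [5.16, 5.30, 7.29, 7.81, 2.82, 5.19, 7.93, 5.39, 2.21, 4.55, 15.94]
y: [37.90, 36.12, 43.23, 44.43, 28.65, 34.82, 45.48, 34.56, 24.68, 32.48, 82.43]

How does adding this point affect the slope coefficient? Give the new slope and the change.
Adding the point moves β₁ from 3.4666 to 4.1452, i.e. it increases by 0.6786 (+19.6%).

The new point has HIGH LEVERAGE: x = 15.94 is far from the original mean x̄ = 53.65/10 ≈ 5.37 (original range [2.21, 7.93]).

Step 1: Update the sums with the new point (n goes from 10 to 11)
Σx  = 53.65 + 15.94 = 69.59
Σy  = 362.35 + 82.43 = 444.78
Σx² = 321.2679 + 15.94² = 321.2679 + 254.0836 = 575.3515
Σxy = 2059.9154 + 15.94×82.43 = 2059.9154 + 1313.9342 = 3373.8496

Step 2: Recompute the slope with b₁ = (nΣxy − ΣxΣy) / (nΣx² − (Σx)²)
Numerator   = 11×3373.8496 − 69.59×444.78 = 37112.3456 − 30952.2402 = 6160.1054
Denominator = 11×575.3515 − 69.59² = 6328.8665 − 4842.7681 = 1486.0984
b₁(new) = 6160.1054 / 1486.0984 = 4.1452

(Same formula on the original sums: (10×2059.9154 − 53.65×362.35) / (10×321.2679 − 53.65²) = 1159.0765 / 334.3565 = 3.4666, matching the given fit.)

Step 3: Change in slope
Δβ₁ = 4.1452 − 3.4666 = +0.6786
Relative change = +0.6786 / 3.4666 × 100% = +19.6%
→ the slope increases when the point is added.

Because the point sits above the extension of the original line at a high-leverage x, it tilts the fit up.
In practice: examine leverage (hᵢ) and Cook's distance rather than deleting it automatically.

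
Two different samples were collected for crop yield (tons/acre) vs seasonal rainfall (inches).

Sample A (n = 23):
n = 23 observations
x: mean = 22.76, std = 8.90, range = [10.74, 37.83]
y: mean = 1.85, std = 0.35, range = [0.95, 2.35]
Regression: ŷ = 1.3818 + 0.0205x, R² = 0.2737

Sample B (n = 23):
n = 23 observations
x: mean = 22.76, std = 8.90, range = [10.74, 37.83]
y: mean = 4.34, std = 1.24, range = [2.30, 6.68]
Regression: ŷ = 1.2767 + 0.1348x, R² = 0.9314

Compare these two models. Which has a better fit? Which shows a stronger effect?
Model B has the better fit (R² = 0.9314 vs 0.2737). Model B shows the stronger effect (|β₁| = 0.1348 vs 0.0205).

Model Comparison:

Goodness of fit (R²):
- Model A: R² = 0.2737 → 27.37% of variance in crop yield explained
- Model B: R² = 0.9314 → 93.14% of variance in crop yield explained
- 0.9314 > 0.2737 → Model B has the better fit

Effect size (slope magnitude):
- Model A: β₁ = 0.0205 → predicted crop yield rises 0.0205 tons/acre per additional inch of rainfall
- Model B: β₁ = 0.1348 → predicted crop yield rises 0.1348 tons/acre per additional inch of rainfall
- |0.0205| < |0.1348| → Model B shows the stronger marginal effect

Note: A steeper slope doesn't make a better model if the scatter around the line is large.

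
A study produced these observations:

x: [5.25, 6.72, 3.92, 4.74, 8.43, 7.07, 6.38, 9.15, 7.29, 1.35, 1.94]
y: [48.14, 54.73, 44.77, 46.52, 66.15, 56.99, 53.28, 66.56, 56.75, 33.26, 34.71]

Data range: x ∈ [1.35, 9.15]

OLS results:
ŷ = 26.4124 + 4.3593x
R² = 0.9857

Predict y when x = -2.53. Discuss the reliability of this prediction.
The equation gives ŷ = 15.3834; however x = -2.53 is 3.88 units below the observed range, so this extrapolated value should not be trusted.

Prediction calculation:
ŷ = 26.4124 + 4.3593 × (-2.53)
ŷ = 15.3834

Reliability:
- Data range: x ∈ [1.35, 9.15]
- Prediction point: x = -2.53 is 3.88 units below the observed range → this is EXTRAPOLATION, not interpolation

Why that matters here:
- There are no observations near this x to validate the fitted line there
- The linear relationship may not hold outside the observed range
- Real relationships often flatten, saturate, or turn nonlinear at extremes

A defensible statement: 'if the linear trend continued to x = -2.53, y would be about 15.3834' — the premise is untested.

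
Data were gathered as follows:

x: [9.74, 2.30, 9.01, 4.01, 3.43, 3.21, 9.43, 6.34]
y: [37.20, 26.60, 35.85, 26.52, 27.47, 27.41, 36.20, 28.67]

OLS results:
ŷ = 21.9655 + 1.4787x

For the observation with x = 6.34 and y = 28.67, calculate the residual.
Residual = -2.6705

The residual is the difference between the actual value and the predicted value:

Residual = y - ŷ

Step 1: Calculate predicted value
ŷ = 21.9655 + 1.4787 × 6.34
ŷ = 31.3405

Step 2: Calculate residual
Residual = 28.67 - 31.3405
Residual = -2.6705

Sign check: y < ŷ, so the point is below the line and the fit overestimates here.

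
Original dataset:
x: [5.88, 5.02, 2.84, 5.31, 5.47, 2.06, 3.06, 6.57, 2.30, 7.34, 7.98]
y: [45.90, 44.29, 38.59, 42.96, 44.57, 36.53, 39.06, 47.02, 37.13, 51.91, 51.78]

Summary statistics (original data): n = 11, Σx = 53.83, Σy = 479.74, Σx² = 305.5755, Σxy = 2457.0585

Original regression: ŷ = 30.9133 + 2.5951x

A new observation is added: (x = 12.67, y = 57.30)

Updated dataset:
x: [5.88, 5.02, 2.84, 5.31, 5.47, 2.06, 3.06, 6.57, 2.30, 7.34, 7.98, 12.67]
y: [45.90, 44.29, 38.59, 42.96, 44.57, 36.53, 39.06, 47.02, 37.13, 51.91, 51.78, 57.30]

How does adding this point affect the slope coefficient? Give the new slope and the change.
New slope β₁ = 2.1208 versus 2.5951 before: a change of -0.4743 (-18.3%).

x = 12.67 lies well outside the original x-range [2.06, 7.98] (x̄ ≈ 4.89), so this observation has high leverage and can move the slope substantially.

Step 1: Update the sums with the new point (n goes from 11 to 12)
Σx  = 53.83 + 12.67 = 66.50
Σy  = 479.74 + 57.30 = 537.04
Σx² = 305.5755 + 12.67² = 305.5755 + 160.5289 = 466.1044
Σxy = 2457.0585 + 12.67×57.30 = 2457.0585 + 725.9910 = 3183.0495

Step 2: Recompute the slope with b₁ = (nΣxy − ΣxΣy) / (nΣx² − (Σx)²)
Numerator   = 12×3183.0495 − 66.50×537.04 = 38196.5940 − 35713.1600 = 2483.4340
Denominator = 12×466.1044 − 66.50² = 5593.2528 − 4422.2500 = 1171.0028
b₁(new) = 2483.4340 / 1171.0028 = 2.1208

(Same formula on the original sums: (11×2457.0585 − 53.83×479.74) / (11×305.5755 − 53.83²) = 1203.2393 / 463.6616 = 2.5951, matching the given fit.)

Step 3: Change in slope
Δβ₁ = 2.1208 − 2.5951 = -0.4743
Relative change = -0.4743 / 2.5951 × 100% = -18.3%
→ the slope decreases when the point is added.

Because the point sits below the extension of the original line at a high-leverage x, it tilts the fit down.
In practice: refit with and without it and report both if conclusions differ.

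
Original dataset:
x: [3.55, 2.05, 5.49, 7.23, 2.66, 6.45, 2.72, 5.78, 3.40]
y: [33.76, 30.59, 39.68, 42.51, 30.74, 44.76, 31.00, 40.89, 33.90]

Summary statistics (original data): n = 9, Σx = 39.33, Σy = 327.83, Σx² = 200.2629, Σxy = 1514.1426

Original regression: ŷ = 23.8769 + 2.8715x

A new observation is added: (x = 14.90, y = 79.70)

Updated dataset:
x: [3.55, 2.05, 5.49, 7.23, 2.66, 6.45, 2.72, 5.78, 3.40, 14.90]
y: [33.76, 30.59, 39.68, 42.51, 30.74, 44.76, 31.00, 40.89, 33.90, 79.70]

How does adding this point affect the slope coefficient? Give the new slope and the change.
The slope changes from 2.8715 to 3.8354 (change of +0.9639, or +33.6%).

The new point has HIGH LEVERAGE: x = 14.90 is far from the original mean x̄ = 39.33/9 ≈ 4.37 (original range [2.05, 7.23]).

Step 1: Update the sums with the new point (n goes from 9 to 10)
Σx  = 39.33 + 14.90 = 54.23
Σy  = 327.83 + 79.70 = 407.53
Σx² = 200.2629 + 14.90² = 200.2629 + 222.0100 = 422.2729
Σxy = 1514.1426 + 14.90×79.70 = 1514.1426 + 1187.5300 = 2701.6726

Step 2: Recompute the slope with b₁ = (nΣxy − ΣxΣy) / (nΣx² − (Σx)²)
Numerator   = 10×2701.6726 − 54.23×407.53 = 27016.7260 − 22100.3519 = 4916.3741
Denominator = 10×422.2729 − 54.23² = 4222.7290 − 2940.8929 = 1281.8361
b₁(new) = 4916.3741 / 1281.8361 = 3.8354

(Same formula on the original sums: (9×1514.1426 − 39.33×327.83) / (9×200.2629 − 39.33²) = 733.7295 / 255.5172 = 2.8715, matching the given fit.)

Step 3: Change in slope
Δβ₁ = 3.8354 − 2.8715 = +0.9639
Relative change = +0.9639 / 2.8715 × 100% = +33.6%
→ the slope increases when the point is added.

Because the point sits above the extension of the original line at a high-leverage x, it tilts the fit up.
In practice: examine leverage (hᵢ) and Cook's distance rather than deleting it automatically.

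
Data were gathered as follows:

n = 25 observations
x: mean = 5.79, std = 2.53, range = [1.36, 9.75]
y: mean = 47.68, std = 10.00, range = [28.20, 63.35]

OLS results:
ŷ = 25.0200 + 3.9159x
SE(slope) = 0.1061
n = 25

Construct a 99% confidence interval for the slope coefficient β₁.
The 99% CI for β₁ is (3.6180, 4.2138)

Confidence interval for the slope:

The 99% CI for β₁ is: β̂₁ ± t*(α/2, n-2) × SE(β̂₁)

Step 1: Find critical t-value
- Confidence level = 0.99
- Degrees of freedom = n - 2 = 25 - 2 = 23
- t*(α/2, 23) = 2.8073

Step 2: Calculate margin of error
Margin = 2.8073 × 0.1061 = 0.2979

Step 3: Construct interval
CI = 3.9159 ± 0.2979
CI = (3.6180, 4.2138)

Interpretation: each one-unit increase in x is associated with a change in mean y of between 3.6180 and 4.2138, with 99% confidence.
The interval does not include 0, suggesting a significant linear relationship.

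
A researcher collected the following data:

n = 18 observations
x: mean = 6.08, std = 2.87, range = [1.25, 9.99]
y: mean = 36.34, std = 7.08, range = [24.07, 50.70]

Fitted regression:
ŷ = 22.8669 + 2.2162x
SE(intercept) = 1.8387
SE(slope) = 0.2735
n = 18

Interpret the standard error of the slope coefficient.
SE(slope) = 0.2735 measures the uncertainty in the estimated slope. The coefficient is estimated precisely (SE/|β̂₁| = 12.3%).

SE(β̂₁) = 0.2735 says: if we drew many samples of n = 18 from the same population and refit each time, the fitted slopes would scatter with a standard deviation of roughly 0.2735 around the true β₁.

Relative precision:
- SE / |β̂₁| = 0.2735 / 2.2162 = 12.3%
- Rule of thumb (under 20%: precise; 20% to under 50%: moderately precise; 50% or more: imprecise) → precise

Link to the t-test: t = β̂₁ / SE(β̂₁) = 2.2162 / 0.2735 = 8.1031, the statistic for H₀: β₁ = 0.

What drives SE(β̂₁): more residual scatter → larger SE; wider spread of x values → smaller SE.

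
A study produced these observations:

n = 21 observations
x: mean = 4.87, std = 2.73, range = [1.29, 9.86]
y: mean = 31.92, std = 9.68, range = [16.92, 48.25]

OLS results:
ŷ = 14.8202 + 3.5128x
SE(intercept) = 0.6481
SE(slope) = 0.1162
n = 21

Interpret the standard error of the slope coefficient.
The slope 3.5128 is pinned down to within about ±0.1162 (one SE) by these data — relative uncertainty 3.3%, i.e. precise.

SE(β̂₁) = 0.1162 says: if we drew many samples of n = 21 from the same population and refit each time, the fitted slopes would scatter with a standard deviation of roughly 0.1162 around the true β₁.

Relative precision:
- SE / |β̂₁| = 0.1162 / 3.5128 = 3.3%
- Rule of thumb (under 20%: precise; 20% to under 50%: moderately precise; 50% or more: imprecise) → precise

Link to interval estimation: a confidence interval for β₁ is β̂₁ ± t* × 0.1162, so SE sets the half-width per unit of t*.

What drives SE(β̂₁): more residual scatter → larger SE; larger n (here n = 21) → smaller SE; wider spread of x values → smaller SE.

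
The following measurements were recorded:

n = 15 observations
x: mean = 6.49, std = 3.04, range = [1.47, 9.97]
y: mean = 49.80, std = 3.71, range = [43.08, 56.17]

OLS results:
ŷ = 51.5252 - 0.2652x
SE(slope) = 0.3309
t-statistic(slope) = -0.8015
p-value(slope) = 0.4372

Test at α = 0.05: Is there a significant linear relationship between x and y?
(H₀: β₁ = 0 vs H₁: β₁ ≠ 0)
p-value = 0.4372 ≥ α = 0.05, so we fail to reject H₀. The relationship is not significant.

Hypothesis test for the slope coefficient:

H₀: β₁ = 0 (no linear relationship)
H₁: β₁ ≠ 0 (linear relationship exists)

Test statistic: t = β̂₁ / SE(β̂₁) = -0.2652 / 0.3309 = -0.8015

The p-value (0.4372) is the probability, under H₀, of a t-statistic at least as extreme as |t| = 0.8015 (two-sided, df = n − 2 = 13).

Decision rule: reject H₀ if p-value < α.
p-value = 0.4372 ≥ α = 0.05 → fail to reject H₀.

Conclusion: the linear association between x and y is not significant at the 5% level.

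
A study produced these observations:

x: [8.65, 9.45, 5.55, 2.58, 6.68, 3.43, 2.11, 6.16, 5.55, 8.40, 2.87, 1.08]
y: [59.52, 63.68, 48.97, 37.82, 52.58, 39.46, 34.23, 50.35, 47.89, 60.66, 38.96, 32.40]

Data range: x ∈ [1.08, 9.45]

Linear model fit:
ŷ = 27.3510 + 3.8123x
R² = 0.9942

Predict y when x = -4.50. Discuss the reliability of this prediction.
ŷ = 10.1957, but this is extrapolation (below the data range [1.08, 9.45]) and may be unreliable.

Prediction calculation:
ŷ = 27.3510 + 3.8123 × (-4.50)
ŷ = 10.1957

Reliability:
- Data range: x ∈ [1.08, 9.45]
- Prediction point: x = -4.50 is 5.58 units below the observed range → this is EXTRAPOLATION, not interpolation

Why that matters here:
- The standard error of prediction grows with (x − x̄)², and x = -4.50 is far from x̄ = 5.21
- R² describes fit only over the sampled x values; it says nothing about behaviour beyond them
- Real relationships often flatten, saturate, or turn nonlinear at extremes

A defensible statement: 'if the linear trend continued to x = -4.50, y would be about 10.1957' — the premise is untested.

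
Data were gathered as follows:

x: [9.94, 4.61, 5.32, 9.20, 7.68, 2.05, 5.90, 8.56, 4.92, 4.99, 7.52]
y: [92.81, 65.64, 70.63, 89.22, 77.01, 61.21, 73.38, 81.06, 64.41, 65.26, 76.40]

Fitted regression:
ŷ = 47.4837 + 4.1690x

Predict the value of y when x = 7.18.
ŷ = 77.4171

x = 7.18 lies inside the observed range [2.05, 9.94], so the fitted equation applies directly:

ŷ = 47.4837 + 4.1690 × 7.18
ŷ = 47.4837 + 29.9334
ŷ = 77.4171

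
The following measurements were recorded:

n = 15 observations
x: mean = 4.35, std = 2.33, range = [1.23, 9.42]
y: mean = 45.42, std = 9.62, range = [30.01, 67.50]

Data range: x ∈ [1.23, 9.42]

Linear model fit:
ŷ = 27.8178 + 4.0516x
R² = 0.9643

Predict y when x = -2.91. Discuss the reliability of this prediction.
The equation gives ŷ = 16.0276; however x = -2.91 is 4.14 units below the observed range, so this extrapolated value should not be trusted.

Prediction calculation:
ŷ = 27.8178 + 4.0516 × (-2.91)
ŷ = 16.0276

Reliability:
- Data range: x ∈ [1.23, 9.42]
- Prediction point: x = -2.91 is 4.14 units below the observed range → this is EXTRAPOLATION, not interpolation

Why that matters here:
- The standard error of prediction grows with (x − x̄)², and x = -2.91 is far from x̄ = 4.35
- The linear relationship may not hold outside the observed range

A defensible statement: 'if the linear trend continued to x = -2.91, y would be about 16.0276' — the premise is untested.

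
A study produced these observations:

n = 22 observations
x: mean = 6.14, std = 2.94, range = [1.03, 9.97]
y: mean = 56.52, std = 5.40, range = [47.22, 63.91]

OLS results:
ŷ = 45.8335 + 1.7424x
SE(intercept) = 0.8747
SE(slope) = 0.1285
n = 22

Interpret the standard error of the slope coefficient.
The slope 1.7424 is pinned down to within about ±0.1285 (one SE) by these data — relative uncertainty 7.4%, i.e. precise.

SE(β̂₁) = s / √Sxx, where s is the residual standard deviation and Sxx = Σ(x − x̄)². It is the yardstick for how far β̂₁ = 1.7424 could plausibly be from the true slope.

Relative precision:
- SE / |β̂₁| = 0.1285 / 1.7424 = 7.4%
- Rule of thumb (under 20%: precise; 20% to under 50%: moderately precise; 50% or more: imprecise) → precise

Link to the t-test: t = β̂₁ / SE(β̂₁) = 1.7424 / 0.1285 = 13.5595, the statistic for H₀: β₁ = 0.

What drives SE(β̂₁): wider spread of x values → smaller SE.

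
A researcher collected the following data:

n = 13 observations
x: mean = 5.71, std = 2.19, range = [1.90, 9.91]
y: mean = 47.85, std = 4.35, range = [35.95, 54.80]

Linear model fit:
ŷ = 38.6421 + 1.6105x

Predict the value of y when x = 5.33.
ŷ = 47.2261

x = 5.33 lies inside the observed range [1.90, 9.91], so the fitted equation applies directly:

ŷ = 38.6421 + 1.6105 × 5.33
ŷ = 38.6421 + 8.5840
ŷ = 47.2261

This is a point prediction; actual observations scatter around it by roughly the residual standard deviation.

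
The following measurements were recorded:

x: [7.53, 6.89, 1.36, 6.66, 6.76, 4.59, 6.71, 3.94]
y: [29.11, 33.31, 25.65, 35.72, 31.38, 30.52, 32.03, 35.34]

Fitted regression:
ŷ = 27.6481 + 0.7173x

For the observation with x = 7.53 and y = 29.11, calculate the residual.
Residual = -3.9394

The residual is the difference between the actual value and the predicted value:

Residual = y - ŷ

Step 1: Calculate predicted value
ŷ = 27.6481 + 0.7173 × 7.53
ŷ = 33.0494

Step 2: Calculate residual
Residual = 29.11 - 33.0494
Residual = -3.9394

Interpretation: the model overestimates the actual value by 3.9394 at this point (negative residual → observation lies below the fitted line).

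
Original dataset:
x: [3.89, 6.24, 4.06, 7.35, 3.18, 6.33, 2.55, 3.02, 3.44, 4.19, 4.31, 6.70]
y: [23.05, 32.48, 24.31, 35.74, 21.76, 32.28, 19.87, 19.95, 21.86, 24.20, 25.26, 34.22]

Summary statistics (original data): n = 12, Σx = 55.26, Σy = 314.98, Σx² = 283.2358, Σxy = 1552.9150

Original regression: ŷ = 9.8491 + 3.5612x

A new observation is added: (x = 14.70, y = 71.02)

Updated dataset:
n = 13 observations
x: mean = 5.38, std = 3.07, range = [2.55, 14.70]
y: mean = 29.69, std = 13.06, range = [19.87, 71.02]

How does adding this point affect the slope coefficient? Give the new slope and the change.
New slope β₁ = 4.2304 versus 3.5612 before: a change of +0.6692 (+18.8%).

The new point has HIGH LEVERAGE: x = 14.70 is far from the original mean x̄ = 55.26/12 ≈ 4.61 (original range [2.55, 7.35]).

Step 1: Update the sums with the new point (n goes from 12 to 13)
Σx  = 55.26 + 14.70 = 69.96
Σy  = 314.98 + 71.02 = 386.00
Σx² = 283.2358 + 14.70² = 283.2358 + 216.0900 = 499.3258
Σxy = 1552.9150 + 14.70×71.02 = 1552.9150 + 1043.9940 = 2596.9090

Step 2: Recompute the slope with b₁ = (nΣxy − ΣxΣy) / (nΣx² − (Σx)²)
Numerator   = 13×2596.9090 − 69.96×386.00 = 33759.8170 − 27004.5600 = 6755.2570
Denominator = 13×499.3258 − 69.96² = 6491.2354 − 4894.4016 = 1596.8338
b₁(new) = 6755.2570 / 1596.8338 = 4.2304

(Same formula on the original sums: (12×1552.9150 − 55.26×314.98) / (12×283.2358 − 55.26²) = 1229.1852 / 345.1620 = 3.5612, matching the given fit.)

Step 3: Change in slope
Δβ₁ = 4.2304 − 3.5612 = +0.6692
Relative change = +0.6692 / 3.5612 × 100% = +18.8%
→ the slope increases when the point is added.

A high-leverage point only changes the slope if it is off the original line; here y = 71.02 is above the original trend, so the slope increases.
In practice: refit with and without it and report both if conclusions differ.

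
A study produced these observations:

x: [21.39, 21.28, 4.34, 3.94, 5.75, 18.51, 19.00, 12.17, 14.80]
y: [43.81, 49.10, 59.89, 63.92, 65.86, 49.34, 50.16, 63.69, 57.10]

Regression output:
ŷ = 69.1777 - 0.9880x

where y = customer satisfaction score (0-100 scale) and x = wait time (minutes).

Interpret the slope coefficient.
On average, satisfaction score is about 0.9880 points lower for every extra minute of wait time.

β₁ = -0.9880 is the change in predicted satisfaction score (points) per additional minute of wait time.

Interpretation:
- Wait time up by 1 minute → predicted satisfaction score decreases by 0.9880 points
- This is a linear approximation: the same per-unit change is assumed across the whole observed x range
- The sign (−) gives the direction; the magnitude 0.9880 gives the size of the effect per minute

The intercept β₀ = 69.1777 is the predicted satisfaction score when wait time = 0; since the smallest observed x is 3.94, this is an extrapolation and mainly anchors the line.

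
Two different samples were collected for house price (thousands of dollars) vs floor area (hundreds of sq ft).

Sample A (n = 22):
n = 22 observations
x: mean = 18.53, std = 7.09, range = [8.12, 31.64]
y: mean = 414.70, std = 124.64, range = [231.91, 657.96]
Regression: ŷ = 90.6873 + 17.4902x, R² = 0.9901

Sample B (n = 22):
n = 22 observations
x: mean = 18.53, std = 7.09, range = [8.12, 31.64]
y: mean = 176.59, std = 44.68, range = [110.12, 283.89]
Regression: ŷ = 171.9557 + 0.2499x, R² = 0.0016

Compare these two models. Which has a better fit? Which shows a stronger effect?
Model A has the better fit (R² = 0.9901 vs 0.0016). Model A shows the stronger effect (|β₁| = 17.4902 vs 0.2499).

Model Comparison:

Which explains more variance? (R²)
- Model A: R² = 0.9901 → 99.01% of variance in house price explained
- Model B: R² = 0.0016 → 0.16% of variance in house price explained
- 0.9901 > 0.0016 → Model A has the better fit

Effect size (slope magnitude):
- Model A: β₁ = 17.4902 → predicted house price rises 17.4902 thousand dollars per additional hundred sq ft of floor area
- Model B: β₁ = 0.2499 → predicted house price rises 0.2499 thousand dollars per additional hundred sq ft of floor area
- |17.4902| > |0.2499| → Model A shows the stronger marginal effect

Notes:
- A steeper slope doesn't make a better model if the scatter around the line is large.
- R² measures how tightly points cluster around the line; β₁ measures how steep the line is — they answer different questions.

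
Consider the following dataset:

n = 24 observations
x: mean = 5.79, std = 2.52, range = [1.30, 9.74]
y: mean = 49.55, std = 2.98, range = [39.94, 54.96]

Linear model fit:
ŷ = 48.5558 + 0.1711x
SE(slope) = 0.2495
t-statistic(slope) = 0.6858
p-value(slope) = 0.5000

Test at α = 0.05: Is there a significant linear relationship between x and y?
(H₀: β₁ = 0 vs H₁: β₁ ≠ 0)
Fail to reject H₀: p-value = 0.5000 ≥ α = 0.05. The linear relationship is not significant at the 5% level.

Hypothesis test for the slope coefficient:

H₀: β₁ = 0 (no linear relationship)
H₁: β₁ ≠ 0 (linear relationship exists)

Test statistic: t = β̂₁ / SE(β̂₁) = 0.1711 / 0.2495 = 0.6858

With df = 22, the two-sided p-value for |t| = 0.6858 is 0.5000.

Decision rule: reject H₀ if p-value < α.
p-value = 0.5000 ≥ α = 0.05 → fail to reject H₀.

At α = 0.05 the data do not provide convincing evidence of a nonzero slope.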